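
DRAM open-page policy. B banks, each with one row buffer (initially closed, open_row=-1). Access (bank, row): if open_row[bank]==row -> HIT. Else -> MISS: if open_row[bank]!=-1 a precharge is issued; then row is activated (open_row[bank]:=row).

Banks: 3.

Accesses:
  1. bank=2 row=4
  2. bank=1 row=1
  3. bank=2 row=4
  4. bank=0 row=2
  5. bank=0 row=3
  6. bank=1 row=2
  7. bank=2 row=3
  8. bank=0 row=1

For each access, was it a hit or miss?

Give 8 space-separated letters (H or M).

Acc 1: bank2 row4 -> MISS (open row4); precharges=0
Acc 2: bank1 row1 -> MISS (open row1); precharges=0
Acc 3: bank2 row4 -> HIT
Acc 4: bank0 row2 -> MISS (open row2); precharges=0
Acc 5: bank0 row3 -> MISS (open row3); precharges=1
Acc 6: bank1 row2 -> MISS (open row2); precharges=2
Acc 7: bank2 row3 -> MISS (open row3); precharges=3
Acc 8: bank0 row1 -> MISS (open row1); precharges=4

Answer: M M H M M M M M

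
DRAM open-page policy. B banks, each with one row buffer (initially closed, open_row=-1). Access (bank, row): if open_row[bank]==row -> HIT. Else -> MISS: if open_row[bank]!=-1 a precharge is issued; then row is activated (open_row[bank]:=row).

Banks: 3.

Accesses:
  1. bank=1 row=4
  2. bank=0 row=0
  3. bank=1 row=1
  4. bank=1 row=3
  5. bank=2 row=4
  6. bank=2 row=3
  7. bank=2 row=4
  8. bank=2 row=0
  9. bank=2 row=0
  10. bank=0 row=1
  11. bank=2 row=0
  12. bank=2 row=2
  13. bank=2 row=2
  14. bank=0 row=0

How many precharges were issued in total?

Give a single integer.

Acc 1: bank1 row4 -> MISS (open row4); precharges=0
Acc 2: bank0 row0 -> MISS (open row0); precharges=0
Acc 3: bank1 row1 -> MISS (open row1); precharges=1
Acc 4: bank1 row3 -> MISS (open row3); precharges=2
Acc 5: bank2 row4 -> MISS (open row4); precharges=2
Acc 6: bank2 row3 -> MISS (open row3); precharges=3
Acc 7: bank2 row4 -> MISS (open row4); precharges=4
Acc 8: bank2 row0 -> MISS (open row0); precharges=5
Acc 9: bank2 row0 -> HIT
Acc 10: bank0 row1 -> MISS (open row1); precharges=6
Acc 11: bank2 row0 -> HIT
Acc 12: bank2 row2 -> MISS (open row2); precharges=7
Acc 13: bank2 row2 -> HIT
Acc 14: bank0 row0 -> MISS (open row0); precharges=8

Answer: 8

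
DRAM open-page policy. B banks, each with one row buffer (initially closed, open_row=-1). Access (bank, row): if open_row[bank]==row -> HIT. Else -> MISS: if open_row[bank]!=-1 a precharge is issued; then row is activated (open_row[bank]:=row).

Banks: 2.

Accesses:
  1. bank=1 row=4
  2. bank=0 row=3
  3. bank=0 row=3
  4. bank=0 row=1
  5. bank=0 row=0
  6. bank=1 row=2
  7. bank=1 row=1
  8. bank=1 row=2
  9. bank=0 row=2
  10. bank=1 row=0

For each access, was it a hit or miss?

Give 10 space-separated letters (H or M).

Answer: M M H M M M M M M M

Derivation:
Acc 1: bank1 row4 -> MISS (open row4); precharges=0
Acc 2: bank0 row3 -> MISS (open row3); precharges=0
Acc 3: bank0 row3 -> HIT
Acc 4: bank0 row1 -> MISS (open row1); precharges=1
Acc 5: bank0 row0 -> MISS (open row0); precharges=2
Acc 6: bank1 row2 -> MISS (open row2); precharges=3
Acc 7: bank1 row1 -> MISS (open row1); precharges=4
Acc 8: bank1 row2 -> MISS (open row2); precharges=5
Acc 9: bank0 row2 -> MISS (open row2); precharges=6
Acc 10: bank1 row0 -> MISS (open row0); precharges=7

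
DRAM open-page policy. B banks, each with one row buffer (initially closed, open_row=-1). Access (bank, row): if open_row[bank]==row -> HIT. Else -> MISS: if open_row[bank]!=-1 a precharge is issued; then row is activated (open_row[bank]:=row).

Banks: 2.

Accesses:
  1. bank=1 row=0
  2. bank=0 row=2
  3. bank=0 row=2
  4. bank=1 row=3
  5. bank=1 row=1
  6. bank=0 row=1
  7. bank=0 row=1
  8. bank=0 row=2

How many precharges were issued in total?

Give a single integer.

Acc 1: bank1 row0 -> MISS (open row0); precharges=0
Acc 2: bank0 row2 -> MISS (open row2); precharges=0
Acc 3: bank0 row2 -> HIT
Acc 4: bank1 row3 -> MISS (open row3); precharges=1
Acc 5: bank1 row1 -> MISS (open row1); precharges=2
Acc 6: bank0 row1 -> MISS (open row1); precharges=3
Acc 7: bank0 row1 -> HIT
Acc 8: bank0 row2 -> MISS (open row2); precharges=4

Answer: 4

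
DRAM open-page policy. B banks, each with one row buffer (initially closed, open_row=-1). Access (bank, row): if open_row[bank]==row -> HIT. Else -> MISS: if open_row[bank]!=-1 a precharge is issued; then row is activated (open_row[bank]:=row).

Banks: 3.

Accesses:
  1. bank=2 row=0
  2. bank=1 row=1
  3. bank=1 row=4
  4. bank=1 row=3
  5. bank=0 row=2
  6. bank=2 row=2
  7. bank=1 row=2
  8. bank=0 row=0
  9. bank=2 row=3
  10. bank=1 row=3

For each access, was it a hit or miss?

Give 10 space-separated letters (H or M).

Answer: M M M M M M M M M M

Derivation:
Acc 1: bank2 row0 -> MISS (open row0); precharges=0
Acc 2: bank1 row1 -> MISS (open row1); precharges=0
Acc 3: bank1 row4 -> MISS (open row4); precharges=1
Acc 4: bank1 row3 -> MISS (open row3); precharges=2
Acc 5: bank0 row2 -> MISS (open row2); precharges=2
Acc 6: bank2 row2 -> MISS (open row2); precharges=3
Acc 7: bank1 row2 -> MISS (open row2); precharges=4
Acc 8: bank0 row0 -> MISS (open row0); precharges=5
Acc 9: bank2 row3 -> MISS (open row3); precharges=6
Acc 10: bank1 row3 -> MISS (open row3); precharges=7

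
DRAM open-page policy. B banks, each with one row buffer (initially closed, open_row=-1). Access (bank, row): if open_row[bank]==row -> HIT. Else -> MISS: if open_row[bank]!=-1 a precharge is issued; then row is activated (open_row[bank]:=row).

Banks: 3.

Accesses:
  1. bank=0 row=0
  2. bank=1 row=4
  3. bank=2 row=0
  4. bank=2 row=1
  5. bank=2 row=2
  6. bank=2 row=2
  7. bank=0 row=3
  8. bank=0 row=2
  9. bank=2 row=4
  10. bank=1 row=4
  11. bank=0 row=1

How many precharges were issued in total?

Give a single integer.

Acc 1: bank0 row0 -> MISS (open row0); precharges=0
Acc 2: bank1 row4 -> MISS (open row4); precharges=0
Acc 3: bank2 row0 -> MISS (open row0); precharges=0
Acc 4: bank2 row1 -> MISS (open row1); precharges=1
Acc 5: bank2 row2 -> MISS (open row2); precharges=2
Acc 6: bank2 row2 -> HIT
Acc 7: bank0 row3 -> MISS (open row3); precharges=3
Acc 8: bank0 row2 -> MISS (open row2); precharges=4
Acc 9: bank2 row4 -> MISS (open row4); precharges=5
Acc 10: bank1 row4 -> HIT
Acc 11: bank0 row1 -> MISS (open row1); precharges=6

Answer: 6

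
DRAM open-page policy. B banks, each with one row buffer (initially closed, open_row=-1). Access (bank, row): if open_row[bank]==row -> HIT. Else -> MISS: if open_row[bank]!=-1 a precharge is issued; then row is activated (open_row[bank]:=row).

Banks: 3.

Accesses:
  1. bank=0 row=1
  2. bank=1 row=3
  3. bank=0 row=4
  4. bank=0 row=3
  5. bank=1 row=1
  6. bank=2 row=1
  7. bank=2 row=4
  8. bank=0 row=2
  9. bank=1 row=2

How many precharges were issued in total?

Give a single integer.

Acc 1: bank0 row1 -> MISS (open row1); precharges=0
Acc 2: bank1 row3 -> MISS (open row3); precharges=0
Acc 3: bank0 row4 -> MISS (open row4); precharges=1
Acc 4: bank0 row3 -> MISS (open row3); precharges=2
Acc 5: bank1 row1 -> MISS (open row1); precharges=3
Acc 6: bank2 row1 -> MISS (open row1); precharges=3
Acc 7: bank2 row4 -> MISS (open row4); precharges=4
Acc 8: bank0 row2 -> MISS (open row2); precharges=5
Acc 9: bank1 row2 -> MISS (open row2); precharges=6

Answer: 6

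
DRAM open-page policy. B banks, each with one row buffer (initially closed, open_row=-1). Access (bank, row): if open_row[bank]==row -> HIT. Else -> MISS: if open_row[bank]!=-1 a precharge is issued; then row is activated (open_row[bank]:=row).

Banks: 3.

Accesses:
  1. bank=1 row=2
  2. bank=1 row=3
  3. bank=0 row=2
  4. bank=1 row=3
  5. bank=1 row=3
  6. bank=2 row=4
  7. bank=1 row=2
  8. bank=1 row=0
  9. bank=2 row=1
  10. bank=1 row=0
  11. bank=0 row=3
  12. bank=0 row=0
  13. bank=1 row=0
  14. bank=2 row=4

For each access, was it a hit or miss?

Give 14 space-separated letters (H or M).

Acc 1: bank1 row2 -> MISS (open row2); precharges=0
Acc 2: bank1 row3 -> MISS (open row3); precharges=1
Acc 3: bank0 row2 -> MISS (open row2); precharges=1
Acc 4: bank1 row3 -> HIT
Acc 5: bank1 row3 -> HIT
Acc 6: bank2 row4 -> MISS (open row4); precharges=1
Acc 7: bank1 row2 -> MISS (open row2); precharges=2
Acc 8: bank1 row0 -> MISS (open row0); precharges=3
Acc 9: bank2 row1 -> MISS (open row1); precharges=4
Acc 10: bank1 row0 -> HIT
Acc 11: bank0 row3 -> MISS (open row3); precharges=5
Acc 12: bank0 row0 -> MISS (open row0); precharges=6
Acc 13: bank1 row0 -> HIT
Acc 14: bank2 row4 -> MISS (open row4); precharges=7

Answer: M M M H H M M M M H M M H M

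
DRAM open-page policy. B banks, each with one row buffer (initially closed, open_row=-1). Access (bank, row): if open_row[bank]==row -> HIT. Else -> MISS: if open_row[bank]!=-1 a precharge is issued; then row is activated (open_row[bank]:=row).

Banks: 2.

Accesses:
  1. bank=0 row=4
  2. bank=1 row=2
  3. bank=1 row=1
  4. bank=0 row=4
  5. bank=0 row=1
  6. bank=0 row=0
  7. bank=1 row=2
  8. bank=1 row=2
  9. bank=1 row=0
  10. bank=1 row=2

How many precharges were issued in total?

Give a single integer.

Answer: 6

Derivation:
Acc 1: bank0 row4 -> MISS (open row4); precharges=0
Acc 2: bank1 row2 -> MISS (open row2); precharges=0
Acc 3: bank1 row1 -> MISS (open row1); precharges=1
Acc 4: bank0 row4 -> HIT
Acc 5: bank0 row1 -> MISS (open row1); precharges=2
Acc 6: bank0 row0 -> MISS (open row0); precharges=3
Acc 7: bank1 row2 -> MISS (open row2); precharges=4
Acc 8: bank1 row2 -> HIT
Acc 9: bank1 row0 -> MISS (open row0); precharges=5
Acc 10: bank1 row2 -> MISS (open row2); precharges=6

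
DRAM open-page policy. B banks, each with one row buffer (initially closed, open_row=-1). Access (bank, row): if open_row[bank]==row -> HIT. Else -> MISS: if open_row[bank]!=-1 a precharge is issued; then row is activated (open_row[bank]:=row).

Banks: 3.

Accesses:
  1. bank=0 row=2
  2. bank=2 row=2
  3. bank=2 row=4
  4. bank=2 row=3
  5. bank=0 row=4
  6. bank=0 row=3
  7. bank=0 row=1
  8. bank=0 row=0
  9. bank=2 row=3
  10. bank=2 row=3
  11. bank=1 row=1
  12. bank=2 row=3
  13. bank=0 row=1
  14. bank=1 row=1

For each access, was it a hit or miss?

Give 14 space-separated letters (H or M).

Answer: M M M M M M M M H H M H M H

Derivation:
Acc 1: bank0 row2 -> MISS (open row2); precharges=0
Acc 2: bank2 row2 -> MISS (open row2); precharges=0
Acc 3: bank2 row4 -> MISS (open row4); precharges=1
Acc 4: bank2 row3 -> MISS (open row3); precharges=2
Acc 5: bank0 row4 -> MISS (open row4); precharges=3
Acc 6: bank0 row3 -> MISS (open row3); precharges=4
Acc 7: bank0 row1 -> MISS (open row1); precharges=5
Acc 8: bank0 row0 -> MISS (open row0); precharges=6
Acc 9: bank2 row3 -> HIT
Acc 10: bank2 row3 -> HIT
Acc 11: bank1 row1 -> MISS (open row1); precharges=6
Acc 12: bank2 row3 -> HIT
Acc 13: bank0 row1 -> MISS (open row1); precharges=7
Acc 14: bank1 row1 -> HIT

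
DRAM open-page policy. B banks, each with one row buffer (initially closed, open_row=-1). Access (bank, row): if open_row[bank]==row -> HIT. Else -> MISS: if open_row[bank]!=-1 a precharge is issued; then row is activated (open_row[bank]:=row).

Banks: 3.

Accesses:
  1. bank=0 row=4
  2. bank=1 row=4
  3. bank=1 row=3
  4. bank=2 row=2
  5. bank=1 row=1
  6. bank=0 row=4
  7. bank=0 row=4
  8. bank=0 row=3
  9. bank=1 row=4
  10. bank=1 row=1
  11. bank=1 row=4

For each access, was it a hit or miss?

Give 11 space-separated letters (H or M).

Acc 1: bank0 row4 -> MISS (open row4); precharges=0
Acc 2: bank1 row4 -> MISS (open row4); precharges=0
Acc 3: bank1 row3 -> MISS (open row3); precharges=1
Acc 4: bank2 row2 -> MISS (open row2); precharges=1
Acc 5: bank1 row1 -> MISS (open row1); precharges=2
Acc 6: bank0 row4 -> HIT
Acc 7: bank0 row4 -> HIT
Acc 8: bank0 row3 -> MISS (open row3); precharges=3
Acc 9: bank1 row4 -> MISS (open row4); precharges=4
Acc 10: bank1 row1 -> MISS (open row1); precharges=5
Acc 11: bank1 row4 -> MISS (open row4); precharges=6

Answer: M M M M M H H M M M M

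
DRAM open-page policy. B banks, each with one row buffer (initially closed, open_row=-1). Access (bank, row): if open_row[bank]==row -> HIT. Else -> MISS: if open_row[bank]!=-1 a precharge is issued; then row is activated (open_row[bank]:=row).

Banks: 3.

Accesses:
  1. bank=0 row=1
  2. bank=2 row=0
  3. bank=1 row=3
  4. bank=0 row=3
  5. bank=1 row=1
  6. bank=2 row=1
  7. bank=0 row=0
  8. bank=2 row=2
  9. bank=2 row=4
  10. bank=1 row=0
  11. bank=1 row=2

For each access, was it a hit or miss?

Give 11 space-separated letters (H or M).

Answer: M M M M M M M M M M M

Derivation:
Acc 1: bank0 row1 -> MISS (open row1); precharges=0
Acc 2: bank2 row0 -> MISS (open row0); precharges=0
Acc 3: bank1 row3 -> MISS (open row3); precharges=0
Acc 4: bank0 row3 -> MISS (open row3); precharges=1
Acc 5: bank1 row1 -> MISS (open row1); precharges=2
Acc 6: bank2 row1 -> MISS (open row1); precharges=3
Acc 7: bank0 row0 -> MISS (open row0); precharges=4
Acc 8: bank2 row2 -> MISS (open row2); precharges=5
Acc 9: bank2 row4 -> MISS (open row4); precharges=6
Acc 10: bank1 row0 -> MISS (open row0); precharges=7
Acc 11: bank1 row2 -> MISS (open row2); precharges=8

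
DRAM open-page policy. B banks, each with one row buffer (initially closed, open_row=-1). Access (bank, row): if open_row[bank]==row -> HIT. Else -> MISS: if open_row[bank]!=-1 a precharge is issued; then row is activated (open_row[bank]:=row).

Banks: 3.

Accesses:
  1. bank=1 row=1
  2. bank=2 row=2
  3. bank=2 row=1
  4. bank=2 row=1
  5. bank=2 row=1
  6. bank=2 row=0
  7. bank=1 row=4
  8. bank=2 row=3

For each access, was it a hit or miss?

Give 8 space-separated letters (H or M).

Answer: M M M H H M M M

Derivation:
Acc 1: bank1 row1 -> MISS (open row1); precharges=0
Acc 2: bank2 row2 -> MISS (open row2); precharges=0
Acc 3: bank2 row1 -> MISS (open row1); precharges=1
Acc 4: bank2 row1 -> HIT
Acc 5: bank2 row1 -> HIT
Acc 6: bank2 row0 -> MISS (open row0); precharges=2
Acc 7: bank1 row4 -> MISS (open row4); precharges=3
Acc 8: bank2 row3 -> MISS (open row3); precharges=4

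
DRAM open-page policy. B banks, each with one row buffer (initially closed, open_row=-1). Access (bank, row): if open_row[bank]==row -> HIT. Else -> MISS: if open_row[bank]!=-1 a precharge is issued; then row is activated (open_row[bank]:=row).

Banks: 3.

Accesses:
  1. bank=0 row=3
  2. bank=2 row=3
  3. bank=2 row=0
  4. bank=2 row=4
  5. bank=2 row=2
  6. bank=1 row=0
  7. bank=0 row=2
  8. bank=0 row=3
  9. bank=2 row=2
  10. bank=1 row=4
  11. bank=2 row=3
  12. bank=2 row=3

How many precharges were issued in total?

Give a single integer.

Acc 1: bank0 row3 -> MISS (open row3); precharges=0
Acc 2: bank2 row3 -> MISS (open row3); precharges=0
Acc 3: bank2 row0 -> MISS (open row0); precharges=1
Acc 4: bank2 row4 -> MISS (open row4); precharges=2
Acc 5: bank2 row2 -> MISS (open row2); precharges=3
Acc 6: bank1 row0 -> MISS (open row0); precharges=3
Acc 7: bank0 row2 -> MISS (open row2); precharges=4
Acc 8: bank0 row3 -> MISS (open row3); precharges=5
Acc 9: bank2 row2 -> HIT
Acc 10: bank1 row4 -> MISS (open row4); precharges=6
Acc 11: bank2 row3 -> MISS (open row3); precharges=7
Acc 12: bank2 row3 -> HIT

Answer: 7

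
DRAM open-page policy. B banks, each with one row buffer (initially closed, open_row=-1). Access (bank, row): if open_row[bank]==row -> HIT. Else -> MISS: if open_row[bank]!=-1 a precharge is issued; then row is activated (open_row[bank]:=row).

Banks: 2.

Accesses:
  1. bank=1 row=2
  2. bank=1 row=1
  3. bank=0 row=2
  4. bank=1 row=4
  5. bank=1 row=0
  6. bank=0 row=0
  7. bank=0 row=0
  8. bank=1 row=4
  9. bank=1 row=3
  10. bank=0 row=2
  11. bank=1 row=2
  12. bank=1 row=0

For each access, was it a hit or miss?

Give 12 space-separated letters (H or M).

Acc 1: bank1 row2 -> MISS (open row2); precharges=0
Acc 2: bank1 row1 -> MISS (open row1); precharges=1
Acc 3: bank0 row2 -> MISS (open row2); precharges=1
Acc 4: bank1 row4 -> MISS (open row4); precharges=2
Acc 5: bank1 row0 -> MISS (open row0); precharges=3
Acc 6: bank0 row0 -> MISS (open row0); precharges=4
Acc 7: bank0 row0 -> HIT
Acc 8: bank1 row4 -> MISS (open row4); precharges=5
Acc 9: bank1 row3 -> MISS (open row3); precharges=6
Acc 10: bank0 row2 -> MISS (open row2); precharges=7
Acc 11: bank1 row2 -> MISS (open row2); precharges=8
Acc 12: bank1 row0 -> MISS (open row0); precharges=9

Answer: M M M M M M H M M M M M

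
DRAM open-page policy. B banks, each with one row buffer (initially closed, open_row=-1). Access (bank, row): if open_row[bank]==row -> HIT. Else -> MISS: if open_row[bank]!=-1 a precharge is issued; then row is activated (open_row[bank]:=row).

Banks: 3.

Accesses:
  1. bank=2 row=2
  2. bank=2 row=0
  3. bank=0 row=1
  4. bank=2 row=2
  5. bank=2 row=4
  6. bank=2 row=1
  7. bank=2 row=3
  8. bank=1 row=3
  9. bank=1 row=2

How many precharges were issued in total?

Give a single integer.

Acc 1: bank2 row2 -> MISS (open row2); precharges=0
Acc 2: bank2 row0 -> MISS (open row0); precharges=1
Acc 3: bank0 row1 -> MISS (open row1); precharges=1
Acc 4: bank2 row2 -> MISS (open row2); precharges=2
Acc 5: bank2 row4 -> MISS (open row4); precharges=3
Acc 6: bank2 row1 -> MISS (open row1); precharges=4
Acc 7: bank2 row3 -> MISS (open row3); precharges=5
Acc 8: bank1 row3 -> MISS (open row3); precharges=5
Acc 9: bank1 row2 -> MISS (open row2); precharges=6

Answer: 6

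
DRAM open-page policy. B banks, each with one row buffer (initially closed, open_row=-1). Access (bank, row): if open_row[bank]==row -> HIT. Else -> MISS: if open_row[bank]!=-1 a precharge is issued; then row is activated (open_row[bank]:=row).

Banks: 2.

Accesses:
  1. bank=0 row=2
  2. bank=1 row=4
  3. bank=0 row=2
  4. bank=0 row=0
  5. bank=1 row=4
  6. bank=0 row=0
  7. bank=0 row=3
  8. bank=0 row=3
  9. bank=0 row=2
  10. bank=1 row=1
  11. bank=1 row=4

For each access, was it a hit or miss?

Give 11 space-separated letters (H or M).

Answer: M M H M H H M H M M M

Derivation:
Acc 1: bank0 row2 -> MISS (open row2); precharges=0
Acc 2: bank1 row4 -> MISS (open row4); precharges=0
Acc 3: bank0 row2 -> HIT
Acc 4: bank0 row0 -> MISS (open row0); precharges=1
Acc 5: bank1 row4 -> HIT
Acc 6: bank0 row0 -> HIT
Acc 7: bank0 row3 -> MISS (open row3); precharges=2
Acc 8: bank0 row3 -> HIT
Acc 9: bank0 row2 -> MISS (open row2); precharges=3
Acc 10: bank1 row1 -> MISS (open row1); precharges=4
Acc 11: bank1 row4 -> MISS (open row4); precharges=5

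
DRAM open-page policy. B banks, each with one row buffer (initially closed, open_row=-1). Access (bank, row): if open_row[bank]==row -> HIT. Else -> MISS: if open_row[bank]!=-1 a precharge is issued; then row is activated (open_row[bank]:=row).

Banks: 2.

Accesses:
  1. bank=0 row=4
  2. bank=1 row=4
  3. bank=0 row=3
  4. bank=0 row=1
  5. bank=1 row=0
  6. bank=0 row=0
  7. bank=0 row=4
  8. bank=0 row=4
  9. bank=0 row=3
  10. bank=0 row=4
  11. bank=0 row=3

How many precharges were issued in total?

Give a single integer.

Answer: 8

Derivation:
Acc 1: bank0 row4 -> MISS (open row4); precharges=0
Acc 2: bank1 row4 -> MISS (open row4); precharges=0
Acc 3: bank0 row3 -> MISS (open row3); precharges=1
Acc 4: bank0 row1 -> MISS (open row1); precharges=2
Acc 5: bank1 row0 -> MISS (open row0); precharges=3
Acc 6: bank0 row0 -> MISS (open row0); precharges=4
Acc 7: bank0 row4 -> MISS (open row4); precharges=5
Acc 8: bank0 row4 -> HIT
Acc 9: bank0 row3 -> MISS (open row3); precharges=6
Acc 10: bank0 row4 -> MISS (open row4); precharges=7
Acc 11: bank0 row3 -> MISS (open row3); precharges=8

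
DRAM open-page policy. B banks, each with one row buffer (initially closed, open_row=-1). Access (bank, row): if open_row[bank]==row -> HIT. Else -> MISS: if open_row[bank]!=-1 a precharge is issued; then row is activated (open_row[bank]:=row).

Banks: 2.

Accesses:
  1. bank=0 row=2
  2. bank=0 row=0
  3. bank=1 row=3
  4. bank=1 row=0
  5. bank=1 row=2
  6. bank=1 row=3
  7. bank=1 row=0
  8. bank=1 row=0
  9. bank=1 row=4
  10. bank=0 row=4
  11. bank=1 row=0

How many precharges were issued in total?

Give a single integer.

Acc 1: bank0 row2 -> MISS (open row2); precharges=0
Acc 2: bank0 row0 -> MISS (open row0); precharges=1
Acc 3: bank1 row3 -> MISS (open row3); precharges=1
Acc 4: bank1 row0 -> MISS (open row0); precharges=2
Acc 5: bank1 row2 -> MISS (open row2); precharges=3
Acc 6: bank1 row3 -> MISS (open row3); precharges=4
Acc 7: bank1 row0 -> MISS (open row0); precharges=5
Acc 8: bank1 row0 -> HIT
Acc 9: bank1 row4 -> MISS (open row4); precharges=6
Acc 10: bank0 row4 -> MISS (open row4); precharges=7
Acc 11: bank1 row0 -> MISS (open row0); precharges=8

Answer: 8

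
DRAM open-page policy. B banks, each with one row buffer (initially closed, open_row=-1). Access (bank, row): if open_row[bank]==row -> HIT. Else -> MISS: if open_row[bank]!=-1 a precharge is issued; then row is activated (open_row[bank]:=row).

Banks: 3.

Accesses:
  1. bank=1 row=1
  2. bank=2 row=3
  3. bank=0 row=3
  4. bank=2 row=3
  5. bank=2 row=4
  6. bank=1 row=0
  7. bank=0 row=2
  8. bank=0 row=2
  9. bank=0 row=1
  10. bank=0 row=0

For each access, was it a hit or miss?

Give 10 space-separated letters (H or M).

Acc 1: bank1 row1 -> MISS (open row1); precharges=0
Acc 2: bank2 row3 -> MISS (open row3); precharges=0
Acc 3: bank0 row3 -> MISS (open row3); precharges=0
Acc 4: bank2 row3 -> HIT
Acc 5: bank2 row4 -> MISS (open row4); precharges=1
Acc 6: bank1 row0 -> MISS (open row0); precharges=2
Acc 7: bank0 row2 -> MISS (open row2); precharges=3
Acc 8: bank0 row2 -> HIT
Acc 9: bank0 row1 -> MISS (open row1); precharges=4
Acc 10: bank0 row0 -> MISS (open row0); precharges=5

Answer: M M M H M M M H M M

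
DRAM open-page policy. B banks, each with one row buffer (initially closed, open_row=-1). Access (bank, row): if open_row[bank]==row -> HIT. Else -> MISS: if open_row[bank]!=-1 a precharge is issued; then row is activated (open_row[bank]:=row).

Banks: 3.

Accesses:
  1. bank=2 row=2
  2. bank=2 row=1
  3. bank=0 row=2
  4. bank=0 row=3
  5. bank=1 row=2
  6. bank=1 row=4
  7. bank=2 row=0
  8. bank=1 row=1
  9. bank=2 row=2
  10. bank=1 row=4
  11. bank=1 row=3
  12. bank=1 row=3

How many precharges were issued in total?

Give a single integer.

Acc 1: bank2 row2 -> MISS (open row2); precharges=0
Acc 2: bank2 row1 -> MISS (open row1); precharges=1
Acc 3: bank0 row2 -> MISS (open row2); precharges=1
Acc 4: bank0 row3 -> MISS (open row3); precharges=2
Acc 5: bank1 row2 -> MISS (open row2); precharges=2
Acc 6: bank1 row4 -> MISS (open row4); precharges=3
Acc 7: bank2 row0 -> MISS (open row0); precharges=4
Acc 8: bank1 row1 -> MISS (open row1); precharges=5
Acc 9: bank2 row2 -> MISS (open row2); precharges=6
Acc 10: bank1 row4 -> MISS (open row4); precharges=7
Acc 11: bank1 row3 -> MISS (open row3); precharges=8
Acc 12: bank1 row3 -> HIT

Answer: 8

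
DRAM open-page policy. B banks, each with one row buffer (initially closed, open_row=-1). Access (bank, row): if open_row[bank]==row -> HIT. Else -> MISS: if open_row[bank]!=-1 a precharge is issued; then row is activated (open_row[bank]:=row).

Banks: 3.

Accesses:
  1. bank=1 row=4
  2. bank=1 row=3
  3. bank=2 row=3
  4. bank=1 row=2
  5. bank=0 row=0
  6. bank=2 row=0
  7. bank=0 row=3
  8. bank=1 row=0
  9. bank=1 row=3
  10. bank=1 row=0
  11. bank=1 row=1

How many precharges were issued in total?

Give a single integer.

Answer: 8

Derivation:
Acc 1: bank1 row4 -> MISS (open row4); precharges=0
Acc 2: bank1 row3 -> MISS (open row3); precharges=1
Acc 3: bank2 row3 -> MISS (open row3); precharges=1
Acc 4: bank1 row2 -> MISS (open row2); precharges=2
Acc 5: bank0 row0 -> MISS (open row0); precharges=2
Acc 6: bank2 row0 -> MISS (open row0); precharges=3
Acc 7: bank0 row3 -> MISS (open row3); precharges=4
Acc 8: bank1 row0 -> MISS (open row0); precharges=5
Acc 9: bank1 row3 -> MISS (open row3); precharges=6
Acc 10: bank1 row0 -> MISS (open row0); precharges=7
Acc 11: bank1 row1 -> MISS (open row1); precharges=8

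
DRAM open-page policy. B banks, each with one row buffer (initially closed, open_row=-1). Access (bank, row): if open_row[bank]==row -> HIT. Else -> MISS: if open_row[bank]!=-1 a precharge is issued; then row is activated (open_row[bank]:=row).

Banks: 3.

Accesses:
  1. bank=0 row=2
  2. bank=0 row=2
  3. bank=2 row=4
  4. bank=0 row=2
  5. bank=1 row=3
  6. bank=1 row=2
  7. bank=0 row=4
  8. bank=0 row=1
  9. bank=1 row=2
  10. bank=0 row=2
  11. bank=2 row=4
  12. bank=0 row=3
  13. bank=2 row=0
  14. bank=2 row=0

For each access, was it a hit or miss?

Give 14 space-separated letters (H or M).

Acc 1: bank0 row2 -> MISS (open row2); precharges=0
Acc 2: bank0 row2 -> HIT
Acc 3: bank2 row4 -> MISS (open row4); precharges=0
Acc 4: bank0 row2 -> HIT
Acc 5: bank1 row3 -> MISS (open row3); precharges=0
Acc 6: bank1 row2 -> MISS (open row2); precharges=1
Acc 7: bank0 row4 -> MISS (open row4); precharges=2
Acc 8: bank0 row1 -> MISS (open row1); precharges=3
Acc 9: bank1 row2 -> HIT
Acc 10: bank0 row2 -> MISS (open row2); precharges=4
Acc 11: bank2 row4 -> HIT
Acc 12: bank0 row3 -> MISS (open row3); precharges=5
Acc 13: bank2 row0 -> MISS (open row0); precharges=6
Acc 14: bank2 row0 -> HIT

Answer: M H M H M M M M H M H M M H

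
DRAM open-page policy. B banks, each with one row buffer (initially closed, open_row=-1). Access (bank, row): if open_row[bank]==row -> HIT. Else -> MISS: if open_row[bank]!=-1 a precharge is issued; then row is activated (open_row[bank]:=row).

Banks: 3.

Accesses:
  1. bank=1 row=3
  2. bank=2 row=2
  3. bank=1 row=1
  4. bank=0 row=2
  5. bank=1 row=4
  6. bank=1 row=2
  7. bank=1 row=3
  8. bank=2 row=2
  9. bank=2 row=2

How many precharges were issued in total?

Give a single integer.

Answer: 4

Derivation:
Acc 1: bank1 row3 -> MISS (open row3); precharges=0
Acc 2: bank2 row2 -> MISS (open row2); precharges=0
Acc 3: bank1 row1 -> MISS (open row1); precharges=1
Acc 4: bank0 row2 -> MISS (open row2); precharges=1
Acc 5: bank1 row4 -> MISS (open row4); precharges=2
Acc 6: bank1 row2 -> MISS (open row2); precharges=3
Acc 7: bank1 row3 -> MISS (open row3); precharges=4
Acc 8: bank2 row2 -> HIT
Acc 9: bank2 row2 -> HIT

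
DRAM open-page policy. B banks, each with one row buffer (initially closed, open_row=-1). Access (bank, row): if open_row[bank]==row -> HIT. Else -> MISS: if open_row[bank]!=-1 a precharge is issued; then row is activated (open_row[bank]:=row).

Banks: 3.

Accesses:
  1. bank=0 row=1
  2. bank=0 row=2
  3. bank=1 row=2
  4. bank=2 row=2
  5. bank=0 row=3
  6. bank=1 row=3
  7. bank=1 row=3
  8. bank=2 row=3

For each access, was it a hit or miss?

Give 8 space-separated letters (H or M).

Answer: M M M M M M H M

Derivation:
Acc 1: bank0 row1 -> MISS (open row1); precharges=0
Acc 2: bank0 row2 -> MISS (open row2); precharges=1
Acc 3: bank1 row2 -> MISS (open row2); precharges=1
Acc 4: bank2 row2 -> MISS (open row2); precharges=1
Acc 5: bank0 row3 -> MISS (open row3); precharges=2
Acc 6: bank1 row3 -> MISS (open row3); precharges=3
Acc 7: bank1 row3 -> HIT
Acc 8: bank2 row3 -> MISS (open row3); precharges=4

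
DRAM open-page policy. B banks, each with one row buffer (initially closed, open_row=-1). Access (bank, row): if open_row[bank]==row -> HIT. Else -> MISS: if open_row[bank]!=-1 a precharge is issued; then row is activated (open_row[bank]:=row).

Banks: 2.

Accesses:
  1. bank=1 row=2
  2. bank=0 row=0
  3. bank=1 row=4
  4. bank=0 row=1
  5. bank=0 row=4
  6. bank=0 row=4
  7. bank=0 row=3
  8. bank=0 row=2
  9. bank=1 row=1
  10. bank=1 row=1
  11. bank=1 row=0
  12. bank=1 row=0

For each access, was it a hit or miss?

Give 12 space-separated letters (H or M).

Acc 1: bank1 row2 -> MISS (open row2); precharges=0
Acc 2: bank0 row0 -> MISS (open row0); precharges=0
Acc 3: bank1 row4 -> MISS (open row4); precharges=1
Acc 4: bank0 row1 -> MISS (open row1); precharges=2
Acc 5: bank0 row4 -> MISS (open row4); precharges=3
Acc 6: bank0 row4 -> HIT
Acc 7: bank0 row3 -> MISS (open row3); precharges=4
Acc 8: bank0 row2 -> MISS (open row2); precharges=5
Acc 9: bank1 row1 -> MISS (open row1); precharges=6
Acc 10: bank1 row1 -> HIT
Acc 11: bank1 row0 -> MISS (open row0); precharges=7
Acc 12: bank1 row0 -> HIT

Answer: M M M M M H M M M H M H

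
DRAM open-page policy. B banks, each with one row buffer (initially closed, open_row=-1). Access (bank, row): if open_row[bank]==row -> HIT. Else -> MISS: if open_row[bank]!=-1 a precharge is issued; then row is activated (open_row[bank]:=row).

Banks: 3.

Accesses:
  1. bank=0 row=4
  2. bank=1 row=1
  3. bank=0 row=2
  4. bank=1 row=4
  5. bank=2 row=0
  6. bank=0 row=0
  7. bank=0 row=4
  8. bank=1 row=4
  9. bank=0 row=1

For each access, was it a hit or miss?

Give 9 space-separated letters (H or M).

Acc 1: bank0 row4 -> MISS (open row4); precharges=0
Acc 2: bank1 row1 -> MISS (open row1); precharges=0
Acc 3: bank0 row2 -> MISS (open row2); precharges=1
Acc 4: bank1 row4 -> MISS (open row4); precharges=2
Acc 5: bank2 row0 -> MISS (open row0); precharges=2
Acc 6: bank0 row0 -> MISS (open row0); precharges=3
Acc 7: bank0 row4 -> MISS (open row4); precharges=4
Acc 8: bank1 row4 -> HIT
Acc 9: bank0 row1 -> MISS (open row1); precharges=5

Answer: M M M M M M M H M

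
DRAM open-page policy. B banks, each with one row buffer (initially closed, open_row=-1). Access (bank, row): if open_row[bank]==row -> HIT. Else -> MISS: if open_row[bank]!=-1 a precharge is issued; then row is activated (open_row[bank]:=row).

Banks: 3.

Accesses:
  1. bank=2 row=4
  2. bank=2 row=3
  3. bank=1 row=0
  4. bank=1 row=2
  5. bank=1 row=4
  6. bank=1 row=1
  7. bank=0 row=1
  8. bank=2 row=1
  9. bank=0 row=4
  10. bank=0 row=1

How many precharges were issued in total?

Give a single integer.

Acc 1: bank2 row4 -> MISS (open row4); precharges=0
Acc 2: bank2 row3 -> MISS (open row3); precharges=1
Acc 3: bank1 row0 -> MISS (open row0); precharges=1
Acc 4: bank1 row2 -> MISS (open row2); precharges=2
Acc 5: bank1 row4 -> MISS (open row4); precharges=3
Acc 6: bank1 row1 -> MISS (open row1); precharges=4
Acc 7: bank0 row1 -> MISS (open row1); precharges=4
Acc 8: bank2 row1 -> MISS (open row1); precharges=5
Acc 9: bank0 row4 -> MISS (open row4); precharges=6
Acc 10: bank0 row1 -> MISS (open row1); precharges=7

Answer: 7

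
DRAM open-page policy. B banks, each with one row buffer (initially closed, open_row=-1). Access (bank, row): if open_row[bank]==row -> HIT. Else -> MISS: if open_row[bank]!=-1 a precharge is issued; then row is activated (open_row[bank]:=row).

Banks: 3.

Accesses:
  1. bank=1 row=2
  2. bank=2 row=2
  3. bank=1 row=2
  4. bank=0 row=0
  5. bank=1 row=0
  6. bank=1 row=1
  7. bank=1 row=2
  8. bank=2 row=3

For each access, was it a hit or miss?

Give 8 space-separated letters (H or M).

Acc 1: bank1 row2 -> MISS (open row2); precharges=0
Acc 2: bank2 row2 -> MISS (open row2); precharges=0
Acc 3: bank1 row2 -> HIT
Acc 4: bank0 row0 -> MISS (open row0); precharges=0
Acc 5: bank1 row0 -> MISS (open row0); precharges=1
Acc 6: bank1 row1 -> MISS (open row1); precharges=2
Acc 7: bank1 row2 -> MISS (open row2); precharges=3
Acc 8: bank2 row3 -> MISS (open row3); precharges=4

Answer: M M H M M M M M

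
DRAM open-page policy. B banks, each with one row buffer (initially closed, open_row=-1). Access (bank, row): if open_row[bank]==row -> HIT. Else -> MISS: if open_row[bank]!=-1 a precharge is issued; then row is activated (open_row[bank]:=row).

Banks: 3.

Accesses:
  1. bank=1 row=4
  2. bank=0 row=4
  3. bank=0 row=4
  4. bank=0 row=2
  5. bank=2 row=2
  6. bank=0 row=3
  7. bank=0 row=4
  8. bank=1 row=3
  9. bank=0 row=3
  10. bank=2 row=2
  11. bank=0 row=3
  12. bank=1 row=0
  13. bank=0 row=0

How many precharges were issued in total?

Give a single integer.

Answer: 7

Derivation:
Acc 1: bank1 row4 -> MISS (open row4); precharges=0
Acc 2: bank0 row4 -> MISS (open row4); precharges=0
Acc 3: bank0 row4 -> HIT
Acc 4: bank0 row2 -> MISS (open row2); precharges=1
Acc 5: bank2 row2 -> MISS (open row2); precharges=1
Acc 6: bank0 row3 -> MISS (open row3); precharges=2
Acc 7: bank0 row4 -> MISS (open row4); precharges=3
Acc 8: bank1 row3 -> MISS (open row3); precharges=4
Acc 9: bank0 row3 -> MISS (open row3); precharges=5
Acc 10: bank2 row2 -> HIT
Acc 11: bank0 row3 -> HIT
Acc 12: bank1 row0 -> MISS (open row0); precharges=6
Acc 13: bank0 row0 -> MISS (open row0); precharges=7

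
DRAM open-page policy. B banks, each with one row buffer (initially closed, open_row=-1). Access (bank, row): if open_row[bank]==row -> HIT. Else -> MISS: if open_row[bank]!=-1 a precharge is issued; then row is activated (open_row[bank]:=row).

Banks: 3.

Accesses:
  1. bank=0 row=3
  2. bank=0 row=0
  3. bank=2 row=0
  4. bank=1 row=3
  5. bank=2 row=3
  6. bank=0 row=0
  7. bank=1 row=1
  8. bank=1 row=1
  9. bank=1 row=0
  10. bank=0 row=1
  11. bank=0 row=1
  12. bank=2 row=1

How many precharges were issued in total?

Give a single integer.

Answer: 6

Derivation:
Acc 1: bank0 row3 -> MISS (open row3); precharges=0
Acc 2: bank0 row0 -> MISS (open row0); precharges=1
Acc 3: bank2 row0 -> MISS (open row0); precharges=1
Acc 4: bank1 row3 -> MISS (open row3); precharges=1
Acc 5: bank2 row3 -> MISS (open row3); precharges=2
Acc 6: bank0 row0 -> HIT
Acc 7: bank1 row1 -> MISS (open row1); precharges=3
Acc 8: bank1 row1 -> HIT
Acc 9: bank1 row0 -> MISS (open row0); precharges=4
Acc 10: bank0 row1 -> MISS (open row1); precharges=5
Acc 11: bank0 row1 -> HIT
Acc 12: bank2 row1 -> MISS (open row1); precharges=6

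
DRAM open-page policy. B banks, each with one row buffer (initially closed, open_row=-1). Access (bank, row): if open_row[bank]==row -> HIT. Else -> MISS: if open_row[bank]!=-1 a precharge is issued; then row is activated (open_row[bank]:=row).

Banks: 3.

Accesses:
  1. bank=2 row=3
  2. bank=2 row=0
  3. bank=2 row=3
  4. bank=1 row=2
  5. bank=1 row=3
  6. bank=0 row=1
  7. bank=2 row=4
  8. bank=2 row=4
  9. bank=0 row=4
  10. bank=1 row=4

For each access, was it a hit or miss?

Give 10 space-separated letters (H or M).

Acc 1: bank2 row3 -> MISS (open row3); precharges=0
Acc 2: bank2 row0 -> MISS (open row0); precharges=1
Acc 3: bank2 row3 -> MISS (open row3); precharges=2
Acc 4: bank1 row2 -> MISS (open row2); precharges=2
Acc 5: bank1 row3 -> MISS (open row3); precharges=3
Acc 6: bank0 row1 -> MISS (open row1); precharges=3
Acc 7: bank2 row4 -> MISS (open row4); precharges=4
Acc 8: bank2 row4 -> HIT
Acc 9: bank0 row4 -> MISS (open row4); precharges=5
Acc 10: bank1 row4 -> MISS (open row4); precharges=6

Answer: M M M M M M M H M M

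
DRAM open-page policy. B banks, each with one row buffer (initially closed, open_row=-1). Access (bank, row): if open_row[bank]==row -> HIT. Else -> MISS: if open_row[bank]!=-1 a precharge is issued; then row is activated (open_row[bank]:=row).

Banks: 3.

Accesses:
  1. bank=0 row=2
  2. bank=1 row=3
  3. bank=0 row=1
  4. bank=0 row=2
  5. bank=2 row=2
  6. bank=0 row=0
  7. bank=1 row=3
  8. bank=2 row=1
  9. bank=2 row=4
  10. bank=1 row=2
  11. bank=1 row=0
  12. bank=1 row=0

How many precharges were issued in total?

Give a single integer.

Answer: 7

Derivation:
Acc 1: bank0 row2 -> MISS (open row2); precharges=0
Acc 2: bank1 row3 -> MISS (open row3); precharges=0
Acc 3: bank0 row1 -> MISS (open row1); precharges=1
Acc 4: bank0 row2 -> MISS (open row2); precharges=2
Acc 5: bank2 row2 -> MISS (open row2); precharges=2
Acc 6: bank0 row0 -> MISS (open row0); precharges=3
Acc 7: bank1 row3 -> HIT
Acc 8: bank2 row1 -> MISS (open row1); precharges=4
Acc 9: bank2 row4 -> MISS (open row4); precharges=5
Acc 10: bank1 row2 -> MISS (open row2); precharges=6
Acc 11: bank1 row0 -> MISS (open row0); precharges=7
Acc 12: bank1 row0 -> HIT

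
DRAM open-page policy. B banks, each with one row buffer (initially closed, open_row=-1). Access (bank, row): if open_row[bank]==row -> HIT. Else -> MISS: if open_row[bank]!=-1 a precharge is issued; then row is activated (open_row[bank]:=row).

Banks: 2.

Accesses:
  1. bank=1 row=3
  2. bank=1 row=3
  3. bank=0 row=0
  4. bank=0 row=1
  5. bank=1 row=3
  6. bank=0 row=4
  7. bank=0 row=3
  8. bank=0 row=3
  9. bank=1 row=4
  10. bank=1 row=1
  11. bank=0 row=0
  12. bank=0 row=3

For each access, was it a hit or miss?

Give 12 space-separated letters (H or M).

Answer: M H M M H M M H M M M M

Derivation:
Acc 1: bank1 row3 -> MISS (open row3); precharges=0
Acc 2: bank1 row3 -> HIT
Acc 3: bank0 row0 -> MISS (open row0); precharges=0
Acc 4: bank0 row1 -> MISS (open row1); precharges=1
Acc 5: bank1 row3 -> HIT
Acc 6: bank0 row4 -> MISS (open row4); precharges=2
Acc 7: bank0 row3 -> MISS (open row3); precharges=3
Acc 8: bank0 row3 -> HIT
Acc 9: bank1 row4 -> MISS (open row4); precharges=4
Acc 10: bank1 row1 -> MISS (open row1); precharges=5
Acc 11: bank0 row0 -> MISS (open row0); precharges=6
Acc 12: bank0 row3 -> MISS (open row3); precharges=7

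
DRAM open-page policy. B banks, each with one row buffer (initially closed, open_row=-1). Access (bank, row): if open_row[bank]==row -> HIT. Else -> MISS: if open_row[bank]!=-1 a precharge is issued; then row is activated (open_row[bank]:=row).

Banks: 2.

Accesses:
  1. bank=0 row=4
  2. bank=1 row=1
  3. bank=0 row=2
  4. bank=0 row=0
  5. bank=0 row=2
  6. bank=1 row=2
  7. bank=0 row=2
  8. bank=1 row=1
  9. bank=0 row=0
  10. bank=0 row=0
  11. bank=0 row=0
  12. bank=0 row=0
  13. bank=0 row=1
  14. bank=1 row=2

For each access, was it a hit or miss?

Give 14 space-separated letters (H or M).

Answer: M M M M M M H M M H H H M M

Derivation:
Acc 1: bank0 row4 -> MISS (open row4); precharges=0
Acc 2: bank1 row1 -> MISS (open row1); precharges=0
Acc 3: bank0 row2 -> MISS (open row2); precharges=1
Acc 4: bank0 row0 -> MISS (open row0); precharges=2
Acc 5: bank0 row2 -> MISS (open row2); precharges=3
Acc 6: bank1 row2 -> MISS (open row2); precharges=4
Acc 7: bank0 row2 -> HIT
Acc 8: bank1 row1 -> MISS (open row1); precharges=5
Acc 9: bank0 row0 -> MISS (open row0); precharges=6
Acc 10: bank0 row0 -> HIT
Acc 11: bank0 row0 -> HIT
Acc 12: bank0 row0 -> HIT
Acc 13: bank0 row1 -> MISS (open row1); precharges=7
Acc 14: bank1 row2 -> MISS (open row2); precharges=8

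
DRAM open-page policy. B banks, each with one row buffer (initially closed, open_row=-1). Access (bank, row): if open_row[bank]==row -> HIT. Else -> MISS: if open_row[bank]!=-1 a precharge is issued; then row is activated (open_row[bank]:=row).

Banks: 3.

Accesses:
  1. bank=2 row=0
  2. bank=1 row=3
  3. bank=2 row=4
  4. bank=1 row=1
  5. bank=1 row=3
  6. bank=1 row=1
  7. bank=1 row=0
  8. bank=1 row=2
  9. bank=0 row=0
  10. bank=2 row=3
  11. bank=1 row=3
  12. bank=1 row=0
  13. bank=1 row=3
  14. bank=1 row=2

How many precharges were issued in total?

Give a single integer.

Answer: 11

Derivation:
Acc 1: bank2 row0 -> MISS (open row0); precharges=0
Acc 2: bank1 row3 -> MISS (open row3); precharges=0
Acc 3: bank2 row4 -> MISS (open row4); precharges=1
Acc 4: bank1 row1 -> MISS (open row1); precharges=2
Acc 5: bank1 row3 -> MISS (open row3); precharges=3
Acc 6: bank1 row1 -> MISS (open row1); precharges=4
Acc 7: bank1 row0 -> MISS (open row0); precharges=5
Acc 8: bank1 row2 -> MISS (open row2); precharges=6
Acc 9: bank0 row0 -> MISS (open row0); precharges=6
Acc 10: bank2 row3 -> MISS (open row3); precharges=7
Acc 11: bank1 row3 -> MISS (open row3); precharges=8
Acc 12: bank1 row0 -> MISS (open row0); precharges=9
Acc 13: bank1 row3 -> MISS (open row3); precharges=10
Acc 14: bank1 row2 -> MISS (open row2); precharges=11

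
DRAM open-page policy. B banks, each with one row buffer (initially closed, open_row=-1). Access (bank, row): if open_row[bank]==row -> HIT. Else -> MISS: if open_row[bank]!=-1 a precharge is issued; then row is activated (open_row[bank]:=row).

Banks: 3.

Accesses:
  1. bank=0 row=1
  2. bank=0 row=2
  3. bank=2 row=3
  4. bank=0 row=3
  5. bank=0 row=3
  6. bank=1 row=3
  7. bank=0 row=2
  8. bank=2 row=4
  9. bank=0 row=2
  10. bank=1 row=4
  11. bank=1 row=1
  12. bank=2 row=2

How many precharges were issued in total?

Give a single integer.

Acc 1: bank0 row1 -> MISS (open row1); precharges=0
Acc 2: bank0 row2 -> MISS (open row2); precharges=1
Acc 3: bank2 row3 -> MISS (open row3); precharges=1
Acc 4: bank0 row3 -> MISS (open row3); precharges=2
Acc 5: bank0 row3 -> HIT
Acc 6: bank1 row3 -> MISS (open row3); precharges=2
Acc 7: bank0 row2 -> MISS (open row2); precharges=3
Acc 8: bank2 row4 -> MISS (open row4); precharges=4
Acc 9: bank0 row2 -> HIT
Acc 10: bank1 row4 -> MISS (open row4); precharges=5
Acc 11: bank1 row1 -> MISS (open row1); precharges=6
Acc 12: bank2 row2 -> MISS (open row2); precharges=7

Answer: 7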